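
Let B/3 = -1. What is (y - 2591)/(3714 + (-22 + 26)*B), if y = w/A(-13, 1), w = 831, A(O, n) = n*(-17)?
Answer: -22439/31467 ≈ -0.71310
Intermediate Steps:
A(O, n) = -17*n
B = -3 (B = 3*(-1) = -3)
y = -831/17 (y = 831/((-17*1)) = 831/(-17) = 831*(-1/17) = -831/17 ≈ -48.882)
(y - 2591)/(3714 + (-22 + 26)*B) = (-831/17 - 2591)/(3714 + (-22 + 26)*(-3)) = -44878/(17*(3714 + 4*(-3))) = -44878/(17*(3714 - 12)) = -44878/17/3702 = -44878/17*1/3702 = -22439/31467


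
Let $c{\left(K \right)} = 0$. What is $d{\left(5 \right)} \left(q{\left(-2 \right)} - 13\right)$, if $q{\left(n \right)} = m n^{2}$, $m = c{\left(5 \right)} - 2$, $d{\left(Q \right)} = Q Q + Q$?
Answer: $-630$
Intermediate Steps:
$d{\left(Q \right)} = Q + Q^{2}$ ($d{\left(Q \right)} = Q^{2} + Q = Q + Q^{2}$)
$m = -2$ ($m = 0 - 2 = -2$)
$q{\left(n \right)} = - 2 n^{2}$
$d{\left(5 \right)} \left(q{\left(-2 \right)} - 13\right) = 5 \left(1 + 5\right) \left(- 2 \left(-2\right)^{2} - 13\right) = 5 \cdot 6 \left(\left(-2\right) 4 - 13\right) = 30 \left(-8 - 13\right) = 30 \left(-21\right) = -630$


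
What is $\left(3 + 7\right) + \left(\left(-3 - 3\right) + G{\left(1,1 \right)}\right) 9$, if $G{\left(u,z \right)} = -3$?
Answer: $-71$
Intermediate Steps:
$\left(3 + 7\right) + \left(\left(-3 - 3\right) + G{\left(1,1 \right)}\right) 9 = \left(3 + 7\right) + \left(\left(-3 - 3\right) - 3\right) 9 = 10 + \left(-6 - 3\right) 9 = 10 - 81 = -71$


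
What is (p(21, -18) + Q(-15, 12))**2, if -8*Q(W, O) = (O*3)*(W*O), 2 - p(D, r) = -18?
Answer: 688900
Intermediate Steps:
p(D, r) = 20 (p(D, r) = 2 - 1*(-18) = 2 + 18 = 20)
Q(W, O) = -3*W*O**2/8 (Q(W, O) = -O*3*W*O/8 = -3*O*O*W/8 = -3*W*O**2/8)
(p(21, -18) + Q(-15, 12))**2 = (20 - 3/8*(-15)*12**2)**2 = (20 - 3/8*(-15)*144)**2 = (20 + 810)**2 = 830**2 = 688900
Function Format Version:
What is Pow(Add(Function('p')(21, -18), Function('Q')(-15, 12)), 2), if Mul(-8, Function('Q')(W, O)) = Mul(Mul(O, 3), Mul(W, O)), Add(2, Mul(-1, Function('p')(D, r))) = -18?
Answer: 688900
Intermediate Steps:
Function('p')(D, r) = 20 (Function('p')(D, r) = Add(2, Mul(-1, -18)) = Add(2, 18) = 20)
Function('Q')(W, O) = Mul(Rational(-3, 8), W, Pow(O, 2)) (Function('Q')(W, O) = Mul(Rational(-1, 8), Mul(Mul(O, 3), Mul(W, O))) = Mul(Rational(-1, 8), Mul(Mul(3, O), Mul(O, W))) = Mul(Rational(-1, 8), Mul(3, W, Pow(O, 2))) = Mul(Rational(-3, 8), W, Pow(O, 2)))
Pow(Add(Function('p')(21, -18), Function('Q')(-15, 12)), 2) = Pow(Add(20, Mul(Rational(-3, 8), -15, Pow(12, 2))), 2) = Pow(Add(20, Mul(Rational(-3, 8), -15, 144)), 2) = Pow(Add(20, 810), 2) = Pow(830, 2) = 688900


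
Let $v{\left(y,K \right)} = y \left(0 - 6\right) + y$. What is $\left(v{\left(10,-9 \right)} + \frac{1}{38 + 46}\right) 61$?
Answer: $- \frac{256139}{84} \approx -3049.3$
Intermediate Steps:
$v{\left(y,K \right)} = - 5 y$ ($v{\left(y,K \right)} = y \left(0 - 6\right) + y = y \left(-6\right) + y = - 6 y + y = - 5 y$)
$\left(v{\left(10,-9 \right)} + \frac{1}{38 + 46}\right) 61 = \left(\left(-5\right) 10 + \frac{1}{38 + 46}\right) 61 = \left(-50 + \frac{1}{84}\right) 61 = \left(- \frac{4199}{84}\right) 61 = - \frac{256139}{84}$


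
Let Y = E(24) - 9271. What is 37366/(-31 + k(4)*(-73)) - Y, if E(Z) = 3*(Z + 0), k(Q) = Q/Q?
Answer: 459665/52 ≈ 8839.7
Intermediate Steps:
k(Q) = 1
E(Z) = 3*Z
Y = -9199 (Y = 3*24 - 9271 = 72 - 9271 = -9199)
37366/(-31 + k(4)*(-73)) - Y = 37366/(-31 + 1*(-73)) - 1*(-9199) = 37366/(-31 - 73) + 9199 = 37366/(-104) + 9199 = 37366*(-1/104) + 9199 = -18683/52 + 9199 = 459665/52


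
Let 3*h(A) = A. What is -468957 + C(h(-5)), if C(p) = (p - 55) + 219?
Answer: -1406384/3 ≈ -4.6879e+5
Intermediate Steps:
h(A) = A/3
C(p) = 164 + p (C(p) = (-55 + p) + 219 = 164 + p)
-468957 + C(h(-5)) = -468957 + (164 + (1/3)*(-5)) = -468957 + (164 - 5/3) = -468957 + 487/3 = -1406384/3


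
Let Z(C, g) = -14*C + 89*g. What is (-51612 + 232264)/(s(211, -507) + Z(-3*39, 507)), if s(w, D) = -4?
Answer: 180652/46757 ≈ 3.8636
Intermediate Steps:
(-51612 + 232264)/(s(211, -507) + Z(-3*39, 507)) = (-51612 + 232264)/(-4 + (-(-42)*39 + 89*507)) = 180652/(-4 + (-14*(-117) + 45123)) = 180652/(-4 + (1638 + 45123)) = 180652/(-4 + 46761) = 180652/46757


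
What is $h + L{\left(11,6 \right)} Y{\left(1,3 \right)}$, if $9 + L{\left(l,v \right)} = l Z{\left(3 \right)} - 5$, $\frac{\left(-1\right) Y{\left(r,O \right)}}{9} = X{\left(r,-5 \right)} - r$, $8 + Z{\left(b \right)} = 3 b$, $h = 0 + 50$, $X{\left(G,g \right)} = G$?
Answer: $50$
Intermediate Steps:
$h = 50$
$Z{\left(b \right)} = -8 + 3 b$
$Y{\left(r,O \right)} = 0$ ($Y{\left(r,O \right)} = - 9 \left(r - r\right) = \left(-9\right) 0 = 0$)
$L{\left(l,v \right)} = -14 + l$ ($L{\left(l,v \right)} = -9 + \left(l \left(-8 + 3 \cdot 3\right) - 5\right) = -9 + \left(l \left(-8 + 9\right) - 5\right) = -9 + \left(l 1 - 5\right) = -9 + \left(l - 5\right) = -9 + \left(-5 + l\right) = -14 + l$)
$h + L{\left(11,6 \right)} Y{\left(1,3 \right)} = 50 + \left(-14 + 11\right) 0 = 50 - 0 = 50 + 0 = 50$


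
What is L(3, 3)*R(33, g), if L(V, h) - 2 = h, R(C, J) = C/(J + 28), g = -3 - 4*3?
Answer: 165/13 ≈ 12.692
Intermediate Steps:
g = -15 (g = -3 - 12 = -15)
R(C, J) = C/(28 + J)
L(V, h) = 2 + h
L(3, 3)*R(33, g) = (2 + 3)*(33/(28 - 15)) = 5*(33/13) = 165/13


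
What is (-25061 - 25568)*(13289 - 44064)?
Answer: 1558107475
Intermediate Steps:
(-25061 - 25568)*(13289 - 44064) = -50629*(-30775) = 1558107475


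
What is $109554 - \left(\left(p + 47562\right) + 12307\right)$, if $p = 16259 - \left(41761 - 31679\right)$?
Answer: $43508$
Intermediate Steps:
$p = 6177$ ($p = 16259 - 10082 = 6177$)
$109554 - \left(\left(p + 47562\right) + 12307\right) = 109554 - \left(\left(6177 + 47562\right) + 12307\right) = 109554 - \left(53739 + 12307\right) = 109554 - 66046 = 43508$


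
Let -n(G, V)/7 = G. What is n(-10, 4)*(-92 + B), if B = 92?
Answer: 0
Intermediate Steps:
n(G, V) = -7*G
n(-10, 4)*(-92 + B) = (-7*(-10))*(-92 + 92) = 70*0 = 0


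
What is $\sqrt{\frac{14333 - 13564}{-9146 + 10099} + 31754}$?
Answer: $\frac{\sqrt{28840001443}}{953} \approx 178.2$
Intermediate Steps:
$\sqrt{\frac{14333 - 13564}{-9146 + 10099} + 31754} = \sqrt{\frac{769}{953} + 31754} = \sqrt{\frac{30262331}{953}} = \frac{\sqrt{28840001443}}{953}$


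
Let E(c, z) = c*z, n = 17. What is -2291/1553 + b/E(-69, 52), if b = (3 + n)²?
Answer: -2210327/1393041 ≈ -1.5867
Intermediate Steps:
b = 400 (b = (3 + 17)² = 20² = 400)
-2291/1553 + b/E(-69, 52) = -2291/1553 + 400/((-69*52)) = -2291*1/1553 + 400/(-3588) = -2291/1553 + 400*(-1/3588) = -2291/1553 - 100/897 = -2210327/1393041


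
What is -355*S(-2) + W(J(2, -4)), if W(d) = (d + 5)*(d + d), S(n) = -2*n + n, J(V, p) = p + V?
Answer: -722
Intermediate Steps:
J(V, p) = V + p
S(n) = -n
W(d) = 2*d*(5 + d) (W(d) = (5 + d)*(2*d) = 2*d*(5 + d))
-355*S(-2) + W(J(2, -4)) = -(-355)*(-2) + 2*(2 - 4)*(5 + (2 - 4)) = -355*2 + 2*(-2)*(5 - 2) = -710 + 2*(-2)*3 = -710 - 12 = -722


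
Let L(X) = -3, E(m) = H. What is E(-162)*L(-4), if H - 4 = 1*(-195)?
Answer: 573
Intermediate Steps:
H = -191 (H = 4 + 1*(-195) = 4 - 195 = -191)
E(m) = -191
E(-162)*L(-4) = -191*(-3) = 573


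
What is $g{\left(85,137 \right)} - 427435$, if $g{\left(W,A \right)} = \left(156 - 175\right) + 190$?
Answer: $-427264$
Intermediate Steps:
$g{\left(W,A \right)} = 171$ ($g{\left(W,A \right)} = -19 + 190 = 171$)
$g{\left(85,137 \right)} - 427435 = 171 - 427435 = -427264$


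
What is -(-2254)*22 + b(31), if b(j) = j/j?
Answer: 49589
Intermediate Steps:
b(j) = 1
-(-2254)*22 + b(31) = -(-2254)*22 + 1 = -98*(-506) + 1 = 49588 + 1 = 49589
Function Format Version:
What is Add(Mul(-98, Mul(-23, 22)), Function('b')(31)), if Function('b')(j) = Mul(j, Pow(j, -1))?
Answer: 49589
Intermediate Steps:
Function('b')(j) = 1
Add(Mul(-98, Mul(-23, 22)), Function('b')(31)) = Add(Mul(-98, Mul(-23, 22)), 1) = Add(Mul(-98, -506), 1) = Add(49588, 1) = 49589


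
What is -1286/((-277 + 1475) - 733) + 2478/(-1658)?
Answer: -1642229/385485 ≈ -4.2602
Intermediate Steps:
-1286/((-277 + 1475) - 733) + 2478/(-1658) = -1286/(1198 - 733) + 2478*(-1/1658) = -1286/465 - 1239/829 = -1642229/385485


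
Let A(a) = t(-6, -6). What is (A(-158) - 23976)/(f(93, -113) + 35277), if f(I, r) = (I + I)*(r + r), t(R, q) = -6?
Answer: 7994/2253 ≈ 3.5482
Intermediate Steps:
f(I, r) = 4*I*r (f(I, r) = (2*I)*(2*r) = 4*I*r)
A(a) = -6
(A(-158) - 23976)/(f(93, -113) + 35277) = (-6 - 23976)/(4*93*(-113) + 35277) = -23982/(-42036 + 35277) = -23982/(-6759) = -23982*(-1/6759) = 7994/2253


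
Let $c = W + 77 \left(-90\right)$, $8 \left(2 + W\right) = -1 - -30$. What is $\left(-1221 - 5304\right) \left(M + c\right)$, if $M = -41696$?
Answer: $\frac{2538192375}{8} \approx 3.1727 \cdot 10^{8}$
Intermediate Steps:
$W = \frac{13}{8}$ ($W = -2 + \frac{-1 - -30}{8} = -2 + \frac{-1 + 30}{8} = -2 + \frac{1}{8} \cdot 29 = -2 + \frac{29}{8} = \frac{13}{8} \approx 1.625$)
$c = - \frac{55427}{8}$ ($c = \frac{13}{8} + 77 \left(-90\right) = \frac{13}{8} - 6930 = - \frac{55427}{8} \approx -6928.4$)
$\left(-1221 - 5304\right) \left(M + c\right) = \left(-1221 - 5304\right) \left(-41696 - \frac{55427}{8}\right) = \left(-6525\right) \left(- \frac{388995}{8}\right) = \frac{2538192375}{8}$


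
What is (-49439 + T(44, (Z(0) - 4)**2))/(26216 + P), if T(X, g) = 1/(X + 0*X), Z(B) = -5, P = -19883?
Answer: -725105/92884 ≈ -7.8066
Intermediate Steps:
T(X, g) = 1/X (T(X, g) = 1/(X + 0) = 1/X)
(-49439 + T(44, (Z(0) - 4)**2))/(26216 + P) = (-49439 + 1/44)/(26216 - 19883) = (-49439 + 1/44)/6333 = -2175315/44*1/6333 = -725105/92884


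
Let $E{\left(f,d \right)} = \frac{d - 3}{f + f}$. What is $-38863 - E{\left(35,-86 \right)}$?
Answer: $- \frac{2720321}{70} \approx -38862.0$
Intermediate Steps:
$E{\left(f,d \right)} = \frac{-3 + d}{2 f}$
$-38863 - E{\left(35,-86 \right)} = -38863 - \frac{-3 - 86}{2 \cdot 35} = -38863 - \frac{1}{2} \cdot \frac{1}{35} \left(-89\right) = -38863 - - \frac{89}{70} = -38863 + \frac{89}{70} = - \frac{2720321}{70}$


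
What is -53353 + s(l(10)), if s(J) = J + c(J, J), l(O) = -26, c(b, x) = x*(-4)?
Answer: -53275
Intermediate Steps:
c(b, x) = -4*x
s(J) = -3*J (s(J) = J - 4*J = -3*J)
-53353 + s(l(10)) = -53353 - 3*(-26) = -53353 + 78 = -53275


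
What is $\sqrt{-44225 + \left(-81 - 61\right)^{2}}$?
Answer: $i \sqrt{24061} \approx 155.12 i$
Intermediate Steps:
$\sqrt{-44225 + \left(-81 - 61\right)^{2}} = \sqrt{-44225 + \left(-142\right)^{2}} = \sqrt{-44225 + 20164} = \sqrt{-24061} = i \sqrt{24061}$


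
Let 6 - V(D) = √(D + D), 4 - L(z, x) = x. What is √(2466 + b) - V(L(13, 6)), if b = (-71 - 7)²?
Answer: -6 + 2*I + 15*√38 ≈ 86.466 + 2.0*I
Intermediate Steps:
L(z, x) = 4 - x
V(D) = 6 - √2*√D (V(D) = 6 - √(D + D) = 6 - √(2*D) = 6 - √2*√D)
b = 6084 (b = (-78)² = 6084)
√(2466 + b) - V(L(13, 6)) = √(2466 + 6084) - (6 - √2*√(4 - 1*6)) = √8550 - (6 - √2*√(4 - 6)) = 15*√38 - (6 - √2*√(-2)) = 15*√38 - (6 - √2*I*√2) = 15*√38 - (6 - 2*I) = 15*√38 + (-6 + 2*I) = -6 + 2*I + 15*√38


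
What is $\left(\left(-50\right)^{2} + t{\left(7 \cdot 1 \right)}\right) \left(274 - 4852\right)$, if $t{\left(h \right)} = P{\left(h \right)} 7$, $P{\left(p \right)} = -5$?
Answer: $-11284770$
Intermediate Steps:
$t{\left(h \right)} = -35$ ($t{\left(h \right)} = \left(-5\right) 7 = -35$)
$\left(\left(-50\right)^{2} + t{\left(7 \cdot 1 \right)}\right) \left(274 - 4852\right) = \left(\left(-50\right)^{2} - 35\right) \left(274 - 4852\right) = \left(2500 - 35\right) \left(-4578\right) = 2465 \left(-4578\right) = -11284770$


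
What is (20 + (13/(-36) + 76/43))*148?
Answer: 1226069/387 ≈ 3168.1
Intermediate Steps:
(20 + (13/(-36) + 76/43))*148 = (20 + (13*(-1/36) + 76*(1/43)))*148 = (20 + (-13/36 + 76/43))*148 = (20 + 2177/1548)*148 = (33137/1548)*148 = 1226069/387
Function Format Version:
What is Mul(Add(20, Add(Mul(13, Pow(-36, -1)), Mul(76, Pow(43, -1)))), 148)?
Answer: Rational(1226069, 387) ≈ 3168.1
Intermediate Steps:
Mul(Add(20, Add(Mul(13, Pow(-36, -1)), Mul(76, Pow(43, -1)))), 148) = Mul(Add(20, Add(Mul(13, Rational(-1, 36)), Mul(76, Rational(1, 43)))), 148) = Mul(Add(20, Add(Rational(-13, 36), Rational(76, 43))), 148) = Mul(Add(20, Rational(2177, 1548)), 148) = Mul(Rational(33137, 1548), 148) = Rational(1226069, 387)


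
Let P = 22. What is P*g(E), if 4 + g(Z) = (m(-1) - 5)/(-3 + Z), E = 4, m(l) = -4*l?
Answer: -110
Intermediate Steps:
g(Z) = -4 - 1/(-3 + Z) (g(Z) = -4 + (-4*(-1) - 5)/(-3 + Z) = -4 + (4 - 5)/(-3 + Z) = -4 - 1/(-3 + Z))
P*g(E) = 22*((11 - 4*4)/(-3 + 4)) = 22*((11 - 16)/1) = 22*(1*(-5)) = 22*(-5) = -110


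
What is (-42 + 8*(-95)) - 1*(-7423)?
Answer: 6621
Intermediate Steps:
(-42 + 8*(-95)) - 1*(-7423) = (-42 - 760) + 7423 = -802 + 7423 = 6621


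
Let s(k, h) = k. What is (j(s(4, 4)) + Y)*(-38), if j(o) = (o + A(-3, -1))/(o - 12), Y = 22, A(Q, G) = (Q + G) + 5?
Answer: -3249/4 ≈ -812.25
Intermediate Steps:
A(Q, G) = 5 + G + Q (A(Q, G) = (G + Q) + 5 = 5 + G + Q)
j(o) = (1 + o)/(-12 + o) (j(o) = (o + (5 - 1 - 3))/(o - 12) = (o + 1)/(-12 + o) = (1 + o)/(-12 + o))
(j(s(4, 4)) + Y)*(-38) = ((1 + 4)/(-12 + 4) + 22)*(-38) = (5/(-8) + 22)*(-38) = (-⅛*5 + 22)*(-38) = (-5/8 + 22)*(-38) = (171/8)*(-38) = -3249/4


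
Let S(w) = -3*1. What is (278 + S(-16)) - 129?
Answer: 146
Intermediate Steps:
S(w) = -3
(278 + S(-16)) - 129 = (278 - 3) - 129 = 275 - 129 = 146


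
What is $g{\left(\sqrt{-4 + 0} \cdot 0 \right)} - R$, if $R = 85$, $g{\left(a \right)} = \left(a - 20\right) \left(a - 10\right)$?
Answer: $115$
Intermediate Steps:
$g{\left(a \right)} = \left(-20 + a\right) \left(-10 + a\right)$
$g{\left(\sqrt{-4 + 0} \cdot 0 \right)} - R = \left(200 + \left(\sqrt{-4 + 0} \cdot 0\right)^{2} - 30 \sqrt{-4 + 0} \cdot 0\right) - 85 = \left(200 + \left(\sqrt{-4} \cdot 0\right)^{2} - 30 \sqrt{-4} \cdot 0\right) - 85 = \left(200 + \left(2 i 0\right)^{2} - 30 \cdot 2 i 0\right) - 85 = \left(200 + 0^{2} - 0\right) - 85 = \left(200 + 0 + 0\right) - 85 = 200 - 85 = 115$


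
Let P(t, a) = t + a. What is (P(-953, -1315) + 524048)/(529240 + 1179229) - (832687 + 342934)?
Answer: -286930216067/244067 ≈ -1.1756e+6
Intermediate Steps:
P(t, a) = a + t
(P(-953, -1315) + 524048)/(529240 + 1179229) - (832687 + 342934) = ((-1315 - 953) + 524048)/(529240 + 1179229) - (832687 + 342934) = (-2268 + 524048)/1708469 - 1*1175621 = 521780*(1/1708469) - 1175621 = 74540/244067 - 1175621 = -286930216067/244067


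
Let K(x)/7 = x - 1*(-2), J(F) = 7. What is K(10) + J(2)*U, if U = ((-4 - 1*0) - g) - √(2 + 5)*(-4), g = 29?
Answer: -147 + 28*√7 ≈ -72.919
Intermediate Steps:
K(x) = 14 + 7*x (K(x) = 7*(x - 1*(-2)) = 7*(x + 2) = 7*(2 + x) = 14 + 7*x)
U = -33 + 4*√7 (U = ((-4 - 1*0) - 1*29) - √(2 + 5)*(-4) = ((-4 + 0) - 29) - √7*(-4) = (-4 - 29) - (-4)*√7 = -33 + 4*√7 ≈ -22.417)
K(10) + J(2)*U = (14 + 7*10) + 7*(-33 + 4*√7) = (14 + 70) + (-231 + 28*√7) = 84 + (-231 + 28*√7) = -147 + 28*√7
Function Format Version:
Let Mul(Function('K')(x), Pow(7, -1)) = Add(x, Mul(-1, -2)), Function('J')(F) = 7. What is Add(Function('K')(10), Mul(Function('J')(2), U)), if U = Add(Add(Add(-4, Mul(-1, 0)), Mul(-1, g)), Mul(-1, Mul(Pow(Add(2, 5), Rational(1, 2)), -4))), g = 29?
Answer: Add(-147, Mul(28, Pow(7, Rational(1, 2)))) ≈ -72.919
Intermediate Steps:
Function('K')(x) = Add(14, Mul(7, x)) (Function('K')(x) = Mul(7, Add(x, Mul(-1, -2))) = Mul(7, Add(x, 2)) = Mul(7, Add(2, x)) = Add(14, Mul(7, x)))
U = Add(-33, Mul(4, Pow(7, Rational(1, 2)))) (U = Add(Add(Add(-4, Mul(-1, 0)), Mul(-1, 29)), Mul(-1, Mul(Pow(Add(2, 5), Rational(1, 2)), -4))) = Add(Add(Add(-4, 0), -29), Mul(-1, Mul(Pow(7, Rational(1, 2)), -4))) = Add(Add(-4, -29), Mul(-1, Mul(-4, Pow(7, Rational(1, 2))))) = Add(-33, Mul(4, Pow(7, Rational(1, 2)))) ≈ -22.417)
Add(Function('K')(10), Mul(Function('J')(2), U)) = Add(Add(14, Mul(7, 10)), Mul(7, Add(-33, Mul(4, Pow(7, Rational(1, 2)))))) = Add(Add(14, 70), Add(-231, Mul(28, Pow(7, Rational(1, 2))))) = Add(84, Add(-231, Mul(28, Pow(7, Rational(1, 2))))) = Add(-147, Mul(28, Pow(7, Rational(1, 2))))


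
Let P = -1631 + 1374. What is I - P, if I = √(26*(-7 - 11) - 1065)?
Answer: 257 + I*√1533 ≈ 257.0 + 39.154*I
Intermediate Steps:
P = -257
I = I*√1533 (I = √(26*(-18) - 1065) = √(-468 - 1065) = √(-1533) = I*√1533 ≈ 39.154*I)
I - P = I*√1533 - 1*(-257) = I*√1533 + 257 = 257 + I*√1533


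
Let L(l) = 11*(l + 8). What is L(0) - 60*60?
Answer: -3512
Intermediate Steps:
L(l) = 88 + 11*l (L(l) = 11*(8 + l) = 88 + 11*l)
L(0) - 60*60 = (88 + 11*0) - 60*60 = (88 + 0) - 3600 = 88 - 3600 = -3512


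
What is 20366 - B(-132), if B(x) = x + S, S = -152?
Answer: 20650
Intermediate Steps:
B(x) = -152 + x (B(x) = x - 152 = -152 + x)
20366 - B(-132) = 20366 - (-152 - 132) = 20366 - 1*(-284) = 20366 + 284 = 20650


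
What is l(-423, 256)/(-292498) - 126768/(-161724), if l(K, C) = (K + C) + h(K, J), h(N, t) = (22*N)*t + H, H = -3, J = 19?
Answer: 2737581120/1970997773 ≈ 1.3889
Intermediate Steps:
h(N, t) = -3 + 22*N*t (h(N, t) = (22*N)*t - 3 = 22*N*t - 3 = -3 + 22*N*t)
l(K, C) = -3 + C + 419*K (l(K, C) = (K + C) + (-3 + 22*K*19) = (C + K) + (-3 + 418*K) = -3 + C + 419*K)
l(-423, 256)/(-292498) - 126768/(-161724) = (-3 + 256 + 419*(-423))/(-292498) - 126768/(-161724) = (-3 + 256 - 177237)*(-1/292498) - 126768*(-1/161724) = -176984*(-1/292498) + 10564/13477 = 88492/146249 + 10564/13477 = 2737581120/1970997773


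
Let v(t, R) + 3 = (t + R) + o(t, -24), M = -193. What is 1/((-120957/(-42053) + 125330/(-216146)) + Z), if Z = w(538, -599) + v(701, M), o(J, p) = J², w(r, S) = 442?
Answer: 4544793869/2237630608749028 ≈ 2.0311e-6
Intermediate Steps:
v(t, R) = -3 + R + t + t² (v(t, R) = -3 + ((t + R) + t²) = -3 + ((R + t) + t²) = -3 + (R + t + t²) = -3 + R + t + t²)
Z = 492348 (Z = 442 + (-3 - 193 + 701 + 701²) = 442 + (-3 - 193 + 701 + 491401) = 442 + 491906 = 492348)
1/((-120957/(-42053) + 125330/(-216146)) + Z) = 1/((-120957/(-42053) + 125330/(-216146)) + 492348) = 1/((-120957*(-1/42053) + 125330*(-1/216146)) + 492348) = 1/((120957/42053 - 62665/108073) + 492348) = 1/(10436934616/4544793869 + 492348) = 1/(2237630608749028/4544793869) = 4544793869/2237630608749028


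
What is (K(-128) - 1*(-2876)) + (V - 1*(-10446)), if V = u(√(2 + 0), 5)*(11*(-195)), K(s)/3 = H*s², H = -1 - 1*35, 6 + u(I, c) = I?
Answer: -1743280 - 2145*√2 ≈ -1.7463e+6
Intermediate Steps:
u(I, c) = -6 + I
H = -36 (H = -1 - 35 = -36)
K(s) = -108*s² (K(s) = 3*(-36*s²) = -108*s²)
V = 12870 - 2145*√2 (V = (-6 + √(2 + 0))*(11*(-195)) = (-6 + √2)*(-2145) = 12870 - 2145*√2 ≈ 9836.5)
(K(-128) - 1*(-2876)) + (V - 1*(-10446)) = (-108*(-128)² - 1*(-2876)) + ((12870 - 2145*√2) - 1*(-10446)) = (-108*16384 + 2876) + ((12870 - 2145*√2) + 10446) = (-1769472 + 2876) + (23316 - 2145*√2) = -1766596 + (23316 - 2145*√2) = -1743280 - 2145*√2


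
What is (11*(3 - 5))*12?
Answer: -264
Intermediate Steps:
(11*(3 - 5))*12 = (11*(-2))*12 = -22*12 = -264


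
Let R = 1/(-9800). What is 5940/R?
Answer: -58212000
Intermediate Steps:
R = -1/9800 ≈ -0.00010204
5940/R = 5940/(-1/9800) = 5940*(-9800) = -58212000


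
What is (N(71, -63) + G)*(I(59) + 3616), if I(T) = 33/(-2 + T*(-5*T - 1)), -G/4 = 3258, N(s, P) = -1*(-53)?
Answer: -273238333839/5822 ≈ -4.6932e+7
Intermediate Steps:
N(s, P) = 53
G = -13032 (G = -4*3258 = -13032)
I(T) = 33/(-2 + T*(-1 - 5*T))
(N(71, -63) + G)*(I(59) + 3616) = (53 - 13032)*(-33/(2 + 59 + 5*59²) + 3616) = -12979*(-33/(2 + 59 + 5*3481) + 3616) = -12979*(-33/(2 + 59 + 17405) + 3616) = -12979*(-33/17466 + 3616) = -12979*(-33*1/17466 + 3616) = -12979*(-11/5822 + 3616) = -12979*21052341/5822 = -273238333839/5822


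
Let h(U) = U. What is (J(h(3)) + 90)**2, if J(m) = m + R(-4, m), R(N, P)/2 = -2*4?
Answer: 5929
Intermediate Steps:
R(N, P) = -16 (R(N, P) = 2*(-2*4) = 2*(-8) = -16)
J(m) = -16 + m (J(m) = m - 16 = -16 + m)
(J(h(3)) + 90)**2 = ((-16 + 3) + 90)**2 = (-13 + 90)**2 = 77**2 = 5929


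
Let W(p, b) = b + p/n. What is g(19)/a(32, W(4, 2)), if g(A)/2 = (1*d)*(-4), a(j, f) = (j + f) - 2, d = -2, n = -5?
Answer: 20/39 ≈ 0.51282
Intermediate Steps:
W(p, b) = b - p/5 (W(p, b) = b + p/(-5) = b + p*(-⅕) = b - p/5)
a(j, f) = -2 + f + j (a(j, f) = (f + j) - 2 = -2 + f + j)
g(A) = 16 (g(A) = 2*((1*(-2))*(-4)) = 2*(-2*(-4)) = 2*8 = 16)
g(19)/a(32, W(4, 2)) = 16/(-2 + (2 - ⅕*4) + 32) = 16/(-2 + (2 - ⅘) + 32) = 16/(-2 + 6/5 + 32) = 16/(156/5) = 16*(5/156) = 20/39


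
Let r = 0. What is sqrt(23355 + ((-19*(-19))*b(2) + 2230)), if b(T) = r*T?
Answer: sqrt(25585) ≈ 159.95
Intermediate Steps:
b(T) = 0 (b(T) = 0*T = 0)
sqrt(23355 + ((-19*(-19))*b(2) + 2230)) = sqrt(23355 + (-19*(-19)*0 + 2230)) = sqrt(23355 + (361*0 + 2230)) = sqrt(23355 + (0 + 2230)) = sqrt(23355 + 2230) = sqrt(25585)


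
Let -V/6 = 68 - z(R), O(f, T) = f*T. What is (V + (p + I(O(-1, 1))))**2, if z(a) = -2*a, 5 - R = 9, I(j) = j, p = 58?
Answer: 91809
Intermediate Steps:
O(f, T) = T*f
R = -4 (R = 5 - 1*9 = 5 - 9 = -4)
V = -360 (V = -6*(68 - (-2)*(-4)) = -6*(68 - 1*8) = -6*(68 - 8) = -6*60 = -360)
(V + (p + I(O(-1, 1))))**2 = (-360 + (58 + 1*(-1)))**2 = (-360 + (58 - 1))**2 = (-360 + 57)**2 = (-303)**2 = 91809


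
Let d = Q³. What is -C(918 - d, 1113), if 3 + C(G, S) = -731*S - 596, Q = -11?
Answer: 814202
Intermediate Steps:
d = -1331 (d = (-11)³ = -1331)
C(G, S) = -599 - 731*S (C(G, S) = -3 + (-731*S - 596) = -3 + (-596 - 731*S) = -599 - 731*S)
-C(918 - d, 1113) = -(-599 - 731*1113) = -(-599 - 813603) = -1*(-814202) = 814202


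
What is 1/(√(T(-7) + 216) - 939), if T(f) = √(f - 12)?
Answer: -1/(939 - √(216 + I*√19)) ≈ -0.0010819 - 1.7357e-7*I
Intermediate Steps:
T(f) = √(-12 + f)
1/(√(T(-7) + 216) - 939) = 1/(√(√(-12 - 7) + 216) - 939) = 1/(√(√(-19) + 216) - 939) = 1/(√(I*√19 + 216) - 939) = 1/(√(216 + I*√19) - 939) = 1/(-939 + √(216 + I*√19))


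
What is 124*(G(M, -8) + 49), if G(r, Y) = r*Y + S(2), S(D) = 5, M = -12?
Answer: 18600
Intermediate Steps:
G(r, Y) = 5 + Y*r (G(r, Y) = r*Y + 5 = Y*r + 5 = 5 + Y*r)
124*(G(M, -8) + 49) = 124*((5 - 8*(-12)) + 49) = 124*((5 + 96) + 49) = 124*(101 + 49) = 124*150 = 18600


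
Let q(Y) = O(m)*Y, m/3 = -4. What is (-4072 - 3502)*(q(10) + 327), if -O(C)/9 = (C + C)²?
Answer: 390159462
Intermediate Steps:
m = -12 (m = 3*(-4) = -12)
O(C) = -36*C² (O(C) = -9*(C + C)² = -9*4*C² = -36*C²)
q(Y) = -5184*Y (q(Y) = (-36*(-12)²)*Y = (-36*144)*Y = -5184*Y)
(-4072 - 3502)*(q(10) + 327) = (-4072 - 3502)*(-5184*10 + 327) = -7574*(-51840 + 327) = -7574*(-51513) = 390159462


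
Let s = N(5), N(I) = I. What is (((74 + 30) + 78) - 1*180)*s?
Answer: 10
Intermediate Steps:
s = 5
(((74 + 30) + 78) - 1*180)*s = (((74 + 30) + 78) - 1*180)*5 = ((104 + 78) - 180)*5 = (182 - 180)*5 = 2*5 = 10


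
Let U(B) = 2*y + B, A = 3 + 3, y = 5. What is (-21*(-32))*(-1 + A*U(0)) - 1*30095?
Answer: 9553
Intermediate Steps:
A = 6
U(B) = 10 + B (U(B) = 2*5 + B = 10 + B)
(-21*(-32))*(-1 + A*U(0)) - 1*30095 = (-21*(-32))*(-1 + 6*(10 + 0)) - 1*30095 = 672*(-1 + 6*10) - 30095 = 672*(-1 + 60) - 30095 = 672*59 - 30095 = 39648 - 30095 = 9553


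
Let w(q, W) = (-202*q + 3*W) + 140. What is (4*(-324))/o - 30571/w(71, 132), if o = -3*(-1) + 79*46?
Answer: 93294151/50212422 ≈ 1.8580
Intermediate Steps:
w(q, W) = 140 - 202*q + 3*W
o = 3637 (o = 3 + 3634 = 3637)
(4*(-324))/o - 30571/w(71, 132) = (4*(-324))/3637 - 30571/(140 - 202*71 + 3*132) = -1296*1/3637 - 30571/(140 - 14342 + 396) = -1296/3637 - 30571/(-13806) = -1296/3637 - 30571*(-1/13806) = -1296/3637 + 30571/13806 = 93294151/50212422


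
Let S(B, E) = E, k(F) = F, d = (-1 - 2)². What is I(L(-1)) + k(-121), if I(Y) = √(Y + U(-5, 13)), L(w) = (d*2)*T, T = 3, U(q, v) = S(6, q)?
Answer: -114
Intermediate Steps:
d = 9 (d = (-3)² = 9)
U(q, v) = q
L(w) = 54 (L(w) = (9*2)*3 = 18*3 = 54)
I(Y) = √(-5 + Y) (I(Y) = √(Y - 5) = √(-5 + Y))
I(L(-1)) + k(-121) = √(-5 + 54) - 121 = √49 - 121 = 7 - 121 = -114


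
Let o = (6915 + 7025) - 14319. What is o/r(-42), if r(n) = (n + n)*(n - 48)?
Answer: -379/7560 ≈ -0.050132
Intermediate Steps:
r(n) = 2*n*(-48 + n) (r(n) = (2*n)*(-48 + n) = 2*n*(-48 + n))
o = -379 (o = 13940 - 14319 = -379)
o/r(-42) = -379*(-1/(84*(-48 - 42))) = -379/(2*(-42)*(-90)) = -379/7560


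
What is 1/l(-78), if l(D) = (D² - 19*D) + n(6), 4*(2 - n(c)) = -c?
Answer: 2/15139 ≈ 0.00013211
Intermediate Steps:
n(c) = 2 + c/4 (n(c) = 2 - (-1)*c/4 = 2 + c/4)
l(D) = 7/2 + D² - 19*D (l(D) = (D² - 19*D) + (2 + (¼)*6) = (D² - 19*D) + (2 + 3/2) = (D² - 19*D) + 7/2 = 7/2 + D² - 19*D)
1/l(-78) = 1/(7/2 + (-78)² - 19*(-78)) = 1/(7/2 + 6084 + 1482) = 1/(15139/2) = 2/15139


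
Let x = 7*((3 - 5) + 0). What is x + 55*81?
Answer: 4441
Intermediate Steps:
x = -14 (x = 7*(-2 + 0) = 7*(-2) = -14)
x + 55*81 = -14 + 55*81 = -14 + 4455 = 4441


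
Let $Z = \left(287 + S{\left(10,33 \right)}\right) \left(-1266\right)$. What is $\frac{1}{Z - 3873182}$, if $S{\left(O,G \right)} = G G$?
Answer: $- \frac{1}{5615198} \approx -1.7809 \cdot 10^{-7}$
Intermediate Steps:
$S{\left(O,G \right)} = G^{2}$
$Z = -1742016$ ($Z = \left(287 + 33^{2}\right) \left(-1266\right) = \left(287 + 1089\right) \left(-1266\right) = 1376 \left(-1266\right) = -1742016$)
$\frac{1}{Z - 3873182} = \frac{1}{-1742016 - 3873182} = \frac{1}{-5615198} = - \frac{1}{5615198}$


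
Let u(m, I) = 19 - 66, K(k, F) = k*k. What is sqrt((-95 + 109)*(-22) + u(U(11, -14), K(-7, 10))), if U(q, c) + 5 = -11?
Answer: I*sqrt(355) ≈ 18.841*I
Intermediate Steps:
K(k, F) = k**2
U(q, c) = -16 (U(q, c) = -5 - 11 = -16)
u(m, I) = -47
sqrt((-95 + 109)*(-22) + u(U(11, -14), K(-7, 10))) = sqrt((-95 + 109)*(-22) - 47) = sqrt(14*(-22) - 47) = sqrt(-308 - 47) = sqrt(-355) = I*sqrt(355)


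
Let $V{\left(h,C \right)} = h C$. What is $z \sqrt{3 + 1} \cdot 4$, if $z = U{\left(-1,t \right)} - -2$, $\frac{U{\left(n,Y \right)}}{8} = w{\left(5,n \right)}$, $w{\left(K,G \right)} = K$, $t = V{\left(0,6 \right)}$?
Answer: $336$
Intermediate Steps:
$V{\left(h,C \right)} = C h$
$t = 0$ ($t = 6 \cdot 0 = 0$)
$U{\left(n,Y \right)} = 40$ ($U{\left(n,Y \right)} = 8 \cdot 5 = 40$)
$z = 42$ ($z = 40 - -2 = 40 + 2 = 42$)
$z \sqrt{3 + 1} \cdot 4 = 42 \sqrt{3 + 1} \cdot 4 = 42 \sqrt{4} \cdot 4 = 42 \cdot 2 \cdot 4 = 84 \cdot 4 = 336$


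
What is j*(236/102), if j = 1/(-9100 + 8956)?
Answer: -59/3672 ≈ -0.016068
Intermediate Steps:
j = -1/144 (j = 1/(-144) = -1/144 ≈ -0.0069444)
j*(236/102) = -59/(36*102) = -1/144*118/51 = -59/3672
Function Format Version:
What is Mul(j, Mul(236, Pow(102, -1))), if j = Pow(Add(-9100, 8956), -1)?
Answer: Rational(-59, 3672) ≈ -0.016068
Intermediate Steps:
j = Rational(-1, 144) (j = Pow(-144, -1) = Rational(-1, 144) ≈ -0.0069444)
Mul(j, Mul(236, Pow(102, -1))) = Mul(Rational(-1, 144), Mul(236, Pow(102, -1))) = Mul(Rational(-1, 144), Mul(236, Rational(1, 102))) = Mul(Rational(-1, 144), Rational(118, 51)) = Rational(-59, 3672)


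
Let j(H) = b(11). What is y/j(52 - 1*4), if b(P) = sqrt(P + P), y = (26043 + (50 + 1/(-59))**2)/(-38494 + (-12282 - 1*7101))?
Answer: -49676142*sqrt(22)/2216168207 ≈ -0.10514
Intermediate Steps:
y = -99352284/201469837 (y = (26043 + (50 - 1/59)**2)/(-38494 + (-12282 - 7101)) = (26043 + (2949/59)**2)/(-38494 - 19383) = (26043 + 8696601/3481)/(-57877) = (99352284/3481)*(-1/57877) = -99352284/201469837 ≈ -0.49314)
b(P) = sqrt(2)*sqrt(P) (b(P) = sqrt(2*P) = sqrt(2)*sqrt(P))
j(H) = sqrt(22) (j(H) = sqrt(2)*sqrt(11) = sqrt(22))
y/j(52 - 1*4) = -99352284*sqrt(22)/22/201469837 = -49676142*sqrt(22)/2216168207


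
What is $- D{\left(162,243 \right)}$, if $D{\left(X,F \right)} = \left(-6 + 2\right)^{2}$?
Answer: $-16$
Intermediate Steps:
$D{\left(X,F \right)} = 16$ ($D{\left(X,F \right)} = \left(-4\right)^{2} = 16$)
$- D{\left(162,243 \right)} = \left(-1\right) 16 = -16$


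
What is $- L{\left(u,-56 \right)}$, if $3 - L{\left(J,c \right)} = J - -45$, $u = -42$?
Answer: $0$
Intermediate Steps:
$L{\left(J,c \right)} = -42 - J$ ($L{\left(J,c \right)} = 3 - \left(J - -45\right) = 3 - \left(J + 45\right) = 3 - \left(45 + J\right) = -42 - J$)
$- L{\left(u,-56 \right)} = - (-42 - -42) = - (-42 + 42) = \left(-1\right) 0 = 0$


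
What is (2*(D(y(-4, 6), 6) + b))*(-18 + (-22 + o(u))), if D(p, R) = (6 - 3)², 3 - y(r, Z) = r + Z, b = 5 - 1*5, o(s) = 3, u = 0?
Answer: -666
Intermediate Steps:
b = 0 (b = 5 - 5 = 0)
y(r, Z) = 3 - Z - r (y(r, Z) = 3 - (r + Z) = 3 - (Z + r) = 3 + (-Z - r) = 3 - Z - r)
D(p, R) = 9 (D(p, R) = 3² = 9)
(2*(D(y(-4, 6), 6) + b))*(-18 + (-22 + o(u))) = (2*(9 + 0))*(-18 + (-22 + 3)) = (2*9)*(-18 - 19) = 18*(-37) = -666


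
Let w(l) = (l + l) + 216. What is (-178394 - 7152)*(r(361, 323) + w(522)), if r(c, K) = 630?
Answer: -350681940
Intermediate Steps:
w(l) = 216 + 2*l (w(l) = 2*l + 216 = 216 + 2*l)
(-178394 - 7152)*(r(361, 323) + w(522)) = (-178394 - 7152)*(630 + (216 + 2*522)) = -185546*(630 + (216 + 1044)) = -185546*(630 + 1260) = -185546*1890 = -350681940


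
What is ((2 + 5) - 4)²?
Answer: 9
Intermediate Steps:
((2 + 5) - 4)² = (7 - 4)² = 3² = 9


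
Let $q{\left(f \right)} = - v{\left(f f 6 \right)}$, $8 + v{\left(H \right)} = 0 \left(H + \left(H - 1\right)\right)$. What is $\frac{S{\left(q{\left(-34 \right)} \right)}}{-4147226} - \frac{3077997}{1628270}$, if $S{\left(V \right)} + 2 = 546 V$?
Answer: $- \frac{6386129106571}{3376401839510} \approx -1.8914$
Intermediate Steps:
$v{\left(H \right)} = -8$ ($v{\left(H \right)} = -8 + 0 \left(H + \left(H - 1\right)\right) = -8 + 0 \left(H + \left(-1 + H\right)\right) = -8 + 0 \left(-1 + 2 H\right) = -8 + 0 = -8$)
$q{\left(f \right)} = 8$ ($q{\left(f \right)} = \left(-1\right) \left(-8\right) = 8$)
$S{\left(V \right)} = -2 + 546 V$
$\frac{S{\left(q{\left(-34 \right)} \right)}}{-4147226} - \frac{3077997}{1628270} = \frac{-2 + 546 \cdot 8}{-4147226} - \frac{3077997}{1628270} = \left(-2 + 4368\right) \left(- \frac{1}{4147226}\right) - \frac{3077997}{1628270} = 4366 \left(- \frac{1}{4147226}\right) - \frac{3077997}{1628270} = - \frac{2183}{2073613} - \frac{3077997}{1628270} = - \frac{6386129106571}{3376401839510}$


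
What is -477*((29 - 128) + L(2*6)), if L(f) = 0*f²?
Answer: 47223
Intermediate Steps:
L(f) = 0
-477*((29 - 128) + L(2*6)) = -477*((29 - 128) + 0) = -477*(-99 + 0) = -477*(-99) = 47223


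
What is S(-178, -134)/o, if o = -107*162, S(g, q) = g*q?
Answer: -11926/8667 ≈ -1.3760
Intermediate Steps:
o = -17334
S(-178, -134)/o = -178*(-134)/(-17334) = 23852*(-1/17334) = -11926/8667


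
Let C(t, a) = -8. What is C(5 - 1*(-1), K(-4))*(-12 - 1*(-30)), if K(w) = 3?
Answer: -144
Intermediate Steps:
C(5 - 1*(-1), K(-4))*(-12 - 1*(-30)) = -8*(-12 - 1*(-30)) = -8*(-12 + 30) = -8*18 = -144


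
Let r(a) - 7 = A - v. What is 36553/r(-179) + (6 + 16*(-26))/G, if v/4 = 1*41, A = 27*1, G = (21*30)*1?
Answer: -2308169/8190 ≈ -281.83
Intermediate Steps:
G = 630 (G = 630*1 = 630)
A = 27
v = 164 (v = 4*(1*41) = 4*41 = 164)
r(a) = -130 (r(a) = 7 + (27 - 1*164) = 7 + (27 - 164) = 7 - 137 = -130)
36553/r(-179) + (6 + 16*(-26))/G = 36553/(-130) + (6 + 16*(-26))/630 = 36553*(-1/130) + (6 - 416)*(1/630) = -36553/130 - 410*1/630 = -36553/130 - 41/63 = -2308169/8190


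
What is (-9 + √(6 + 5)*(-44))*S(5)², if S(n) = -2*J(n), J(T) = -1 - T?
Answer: -1296 - 6336*√11 ≈ -22310.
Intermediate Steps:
S(n) = 2 + 2*n (S(n) = -2*(-1 - n) = 2 + 2*n)
(-9 + √(6 + 5)*(-44))*S(5)² = (-9 + √(6 + 5)*(-44))*(2 + 2*5)² = (-9 + √11*(-44))*(2 + 10)² = (-9 - 44*√11)*12² = (-9 - 44*√11)*144 = -1296 - 6336*√11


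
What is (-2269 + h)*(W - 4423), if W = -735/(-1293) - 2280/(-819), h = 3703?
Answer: -248573863912/39221 ≈ -6.3378e+6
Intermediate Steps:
W = 394445/117663 (W = -735*(-1/1293) - 2280*(-1/819) = 245/431 + 760/273 = 394445/117663 ≈ 3.3523)
(-2269 + h)*(W - 4423) = (-2269 + 3703)*(394445/117663 - 4423) = 1434*(-520029004/117663) = -248573863912/39221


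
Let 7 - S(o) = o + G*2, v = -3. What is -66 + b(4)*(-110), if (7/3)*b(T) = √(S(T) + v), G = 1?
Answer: -66 - 330*I*√2/7 ≈ -66.0 - 66.67*I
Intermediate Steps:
S(o) = 5 - o (S(o) = 7 - (o + 1*2) = 7 - (o + 2) = 7 - (2 + o) = 7 + (-2 - o) = 5 - o)
b(T) = 3*√(2 - T)/7 (b(T) = 3*√((5 - T) - 3)/7 = 3*√(2 - T)/7)
-66 + b(4)*(-110) = -66 + (3*√(2 - 1*4)/7)*(-110) = -66 + (3*√(2 - 4)/7)*(-110) = -66 + (3*√(-2)/7)*(-110) = -66 + (3*(I*√2)/7)*(-110) = -66 + (3*I*√2/7)*(-110) = -66 - 330*I*√2/7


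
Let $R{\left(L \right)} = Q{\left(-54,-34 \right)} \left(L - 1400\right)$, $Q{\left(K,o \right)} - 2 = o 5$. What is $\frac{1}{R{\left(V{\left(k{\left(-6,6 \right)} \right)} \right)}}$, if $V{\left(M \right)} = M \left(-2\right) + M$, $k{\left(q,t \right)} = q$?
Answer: $\frac{1}{234192} \approx 4.27 \cdot 10^{-6}$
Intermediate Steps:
$Q{\left(K,o \right)} = 2 + 5 o$ ($Q{\left(K,o \right)} = 2 + o 5 = 2 + 5 o$)
$V{\left(M \right)} = - M$ ($V{\left(M \right)} = - 2 M + M = - M$)
$R{\left(L \right)} = 235200 - 168 L$ ($R{\left(L \right)} = \left(2 + 5 \left(-34\right)\right) \left(L - 1400\right) = \left(2 - 170\right) \left(-1400 + L\right) = - 168 \left(-1400 + L\right) = 235200 - 168 L$)
$\frac{1}{R{\left(V{\left(k{\left(-6,6 \right)} \right)} \right)}} = \frac{1}{235200 - 168 \left(\left(-1\right) \left(-6\right)\right)} = \frac{1}{235200 - 1008} = \frac{1}{234192}$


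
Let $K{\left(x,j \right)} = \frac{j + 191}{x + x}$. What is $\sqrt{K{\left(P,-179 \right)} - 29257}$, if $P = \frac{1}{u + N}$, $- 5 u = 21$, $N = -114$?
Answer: $\frac{i \sqrt{749155}}{5} \approx 173.11 i$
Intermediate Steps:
$u = - \frac{21}{5}$ ($u = \left(- \frac{1}{5}\right) 21 = - \frac{21}{5} \approx -4.2$)
$P = - \frac{5}{591}$ ($P = \frac{1}{- \frac{21}{5} - 114} = \frac{1}{- \frac{591}{5}} = - \frac{5}{591} \approx -0.0084602$)
$K{\left(x,j \right)} = \frac{191 + j}{2 x}$
$\sqrt{K{\left(P,-179 \right)} - 29257} = \sqrt{\frac{191 - 179}{2 \left(- \frac{5}{591}\right)} - 29257} = \sqrt{\frac{1}{2} \left(- \frac{591}{5}\right) 12 - 29257} = \sqrt{- \frac{3546}{5} - 29257} = \sqrt{- \frac{149831}{5}} = \frac{i \sqrt{749155}}{5}$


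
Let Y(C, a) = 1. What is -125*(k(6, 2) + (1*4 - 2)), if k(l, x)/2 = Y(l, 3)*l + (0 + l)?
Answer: -3250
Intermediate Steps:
k(l, x) = 4*l (k(l, x) = 2*(1*l + (0 + l)) = 2*(l + l) = 2*(2*l) = 4*l)
-125*(k(6, 2) + (1*4 - 2)) = -125*(4*6 + (1*4 - 2)) = -125*(24 + (4 - 2)) = -125*(24 + 2) = -125*26 = -3250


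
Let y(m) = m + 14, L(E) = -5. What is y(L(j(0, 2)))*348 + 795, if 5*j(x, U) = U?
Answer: 3927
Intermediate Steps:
j(x, U) = U/5
y(m) = 14 + m
y(L(j(0, 2)))*348 + 795 = (14 - 5)*348 + 795 = 9*348 + 795 = 3132 + 795 = 3927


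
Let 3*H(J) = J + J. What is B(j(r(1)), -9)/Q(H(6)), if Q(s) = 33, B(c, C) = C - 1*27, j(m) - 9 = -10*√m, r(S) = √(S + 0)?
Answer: -12/11 ≈ -1.0909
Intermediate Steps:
H(J) = 2*J/3 (H(J) = (J + J)/3 = (2*J)/3 = 2*J/3)
r(S) = √S
j(m) = 9 - 10*√m
B(c, C) = -27 + C (B(c, C) = C - 27 = -27 + C)
B(j(r(1)), -9)/Q(H(6)) = (-27 - 9)/33 = -36*1/33 = -12/11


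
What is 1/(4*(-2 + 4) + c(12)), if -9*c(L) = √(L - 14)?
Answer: 324/2593 + 9*I*√2/5186 ≈ 0.12495 + 0.0024543*I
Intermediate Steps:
c(L) = -√(-14 + L)/9 (c(L) = -√(L - 14)/9 = -√(-14 + L)/9)
1/(4*(-2 + 4) + c(12)) = 1/(4*(-2 + 4) - √(-14 + 12)/9) = 1/(4*2 - I*√2/9) = 1/(8 - I*√2/9)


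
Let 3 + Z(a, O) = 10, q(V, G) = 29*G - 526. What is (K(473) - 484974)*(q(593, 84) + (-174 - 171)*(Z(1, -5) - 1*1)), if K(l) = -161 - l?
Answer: 77697280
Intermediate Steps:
q(V, G) = -526 + 29*G
Z(a, O) = 7 (Z(a, O) = -3 + 10 = 7)
(K(473) - 484974)*(q(593, 84) + (-174 - 171)*(Z(1, -5) - 1*1)) = ((-161 - 1*473) - 484974)*((-526 + 29*84) + (-174 - 171)*(7 - 1*1)) = ((-161 - 473) - 484974)*((-526 + 2436) - 345*(7 - 1)) = (-634 - 484974)*(1910 - 345*6) = -485608*(1910 - 2070) = -485608*(-160) = 77697280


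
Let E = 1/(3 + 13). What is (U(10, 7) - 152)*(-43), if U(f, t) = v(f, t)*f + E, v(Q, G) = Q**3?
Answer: -6775467/16 ≈ -4.2347e+5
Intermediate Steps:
E = 1/16 ≈ 0.062500
U(f, t) = 1/16 + f**4 (U(f, t) = f**3*f + 1/16 = f**4 + 1/16 = 1/16 + f**4)
(U(10, 7) - 152)*(-43) = ((1/16 + 10**4) - 152)*(-43) = ((1/16 + 10000) - 152)*(-43) = (160001/16 - 152)*(-43) = (157569/16)*(-43) = -6775467/16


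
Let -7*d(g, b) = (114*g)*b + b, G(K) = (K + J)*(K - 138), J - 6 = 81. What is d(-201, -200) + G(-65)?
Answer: -4613862/7 ≈ -6.5912e+5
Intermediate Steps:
J = 87 (J = 6 + 81 = 87)
G(K) = (-138 + K)*(87 + K) (G(K) = (K + 87)*(K - 138) = (87 + K)*(-138 + K) = (-138 + K)*(87 + K))
d(g, b) = -b/7 - 114*b*g/7 (d(g, b) = -((114*g)*b + b)/7 = -(114*b*g + b)/7 = -(b + 114*b*g)/7 = -b/7 - 114*b*g/7)
d(-201, -200) + G(-65) = -1/7*(-200)*(1 + 114*(-201)) + (-12006 + (-65)**2 - 51*(-65)) = -1/7*(-200)*(1 - 22914) + (-12006 + 4225 + 3315) = -1/7*(-200)*(-22913) - 4466 = -4582600/7 - 4466 = -4613862/7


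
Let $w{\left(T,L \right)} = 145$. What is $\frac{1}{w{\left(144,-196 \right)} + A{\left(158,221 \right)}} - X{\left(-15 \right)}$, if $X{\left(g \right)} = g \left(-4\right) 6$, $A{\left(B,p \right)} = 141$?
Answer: $- \frac{102959}{286} \approx -360.0$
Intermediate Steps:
$X{\left(g \right)} = - 24 g$ ($X{\left(g \right)} = - 4 g 6 = - 24 g$)
$\frac{1}{w{\left(144,-196 \right)} + A{\left(158,221 \right)}} - X{\left(-15 \right)} = \frac{1}{145 + 141} - \left(-24\right) \left(-15\right) = \frac{1}{286} - 360 = - \frac{102959}{286}$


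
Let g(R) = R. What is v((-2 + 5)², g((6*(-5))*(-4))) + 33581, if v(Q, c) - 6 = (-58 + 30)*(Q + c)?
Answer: 29975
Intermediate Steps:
v(Q, c) = 6 - 28*Q - 28*c (v(Q, c) = 6 + (-58 + 30)*(Q + c) = 6 - 28*(Q + c) = 6 + (-28*Q - 28*c) = 6 - 28*Q - 28*c)
v((-2 + 5)², g((6*(-5))*(-4))) + 33581 = (6 - 28*(-2 + 5)² - 28*6*(-5)*(-4)) + 33581 = (6 - 28*3² - (-840)*(-4)) + 33581 = (6 - 28*9 - 28*120) + 33581 = (6 - 252 - 3360) + 33581 = -3606 + 33581 = 29975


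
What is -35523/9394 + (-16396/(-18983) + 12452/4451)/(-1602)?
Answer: -267291092357447/70642002947978 ≈ -3.7837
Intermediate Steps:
-35523/9394 + (-16396/(-18983) + 12452/4451)/(-1602) = -35523*1/9394 + (-16396*(-1/18983) + 12452*(1/4451))*(-1/1602) = -35523/9394 + (16396/18983 + 12452/4451)*(-1/1602) = -35523/9394 + (309354912/84493333)*(-1/1602) = -35523/9394 - 17186384/7519906637 = -267291092357447/70642002947978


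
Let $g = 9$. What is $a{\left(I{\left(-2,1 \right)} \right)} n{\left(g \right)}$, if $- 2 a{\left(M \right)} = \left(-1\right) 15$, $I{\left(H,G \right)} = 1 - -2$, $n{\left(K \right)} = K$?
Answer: $\frac{135}{2} \approx 67.5$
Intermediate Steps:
$I{\left(H,G \right)} = 3$ ($I{\left(H,G \right)} = 1 + 2 = 3$)
$a{\left(M \right)} = \frac{15}{2}$ ($a{\left(M \right)} = - \frac{\left(-1\right) 15}{2} = \left(- \frac{1}{2}\right) \left(-15\right) = \frac{15}{2}$)
$a{\left(I{\left(-2,1 \right)} \right)} n{\left(g \right)} = \frac{15}{2} \cdot 9 = \frac{135}{2}$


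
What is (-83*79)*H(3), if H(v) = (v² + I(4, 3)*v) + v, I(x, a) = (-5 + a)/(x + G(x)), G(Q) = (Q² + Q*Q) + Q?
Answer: -1554009/20 ≈ -77701.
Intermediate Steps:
G(Q) = Q + 2*Q² (G(Q) = (Q² + Q²) + Q = 2*Q² + Q = Q + 2*Q²)
I(x, a) = (-5 + a)/(x + x*(1 + 2*x))
H(v) = v² + 19*v/20 (H(v) = (v² + ((½)*(-5 + 3)/(4*(1 + 4)))*v) + v = (v² + ((½)*(¼)*(-2)/5)*v) + v = (v² + ((½)*(¼)*(⅕)*(-2))*v) + v = (v² - v/20) + v = v² + 19*v/20)
(-83*79)*H(3) = (-83*79)*((1/20)*3*(19 + 20*3)) = -6557*3*(19 + 60)/20 = -6557*3*79/20 = -6557*237/20 = -1554009/20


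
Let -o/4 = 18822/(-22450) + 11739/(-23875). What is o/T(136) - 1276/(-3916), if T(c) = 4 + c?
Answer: 12149663249/33392410625 ≈ 0.36384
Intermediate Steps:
o = 57033264/10719875 (o = -4*(18822/(-22450) + 11739/(-23875)) = -4*(18822*(-1/22450) + 11739*(-1/23875)) = -4*(-9411/11225 - 11739/23875) = -4*(-14258316/10719875) = 57033264/10719875 ≈ 5.3203)
o/T(136) - 1276/(-3916) = 57033264/(10719875*(4 + 136)) - 1276/(-3916) = (57033264/10719875)/140 - 1276*(-1/3916) = (57033264/10719875)*(1/140) + 29/89 = 14258316/375195625 + 29/89 = 12149663249/33392410625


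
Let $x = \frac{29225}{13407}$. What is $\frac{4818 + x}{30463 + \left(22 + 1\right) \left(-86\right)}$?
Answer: $\frac{64624151}{381898395} \approx 0.16922$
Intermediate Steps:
$x = \frac{29225}{13407}$ ($x = 29225 \cdot \frac{1}{13407} = \frac{29225}{13407} \approx 2.1798$)
$\frac{4818 + x}{30463 + \left(22 + 1\right) \left(-86\right)} = \frac{4818 + \frac{29225}{13407}}{30463 + \left(22 + 1\right) \left(-86\right)} = \frac{64624151}{13407 \left(30463 + 23 \left(-86\right)\right)} = \frac{64624151}{13407 \left(30463 - 1978\right)} = \frac{64624151}{13407 \cdot 28485} = \frac{64624151}{13407} \cdot \frac{1}{28485} = \frac{64624151}{381898395}$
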